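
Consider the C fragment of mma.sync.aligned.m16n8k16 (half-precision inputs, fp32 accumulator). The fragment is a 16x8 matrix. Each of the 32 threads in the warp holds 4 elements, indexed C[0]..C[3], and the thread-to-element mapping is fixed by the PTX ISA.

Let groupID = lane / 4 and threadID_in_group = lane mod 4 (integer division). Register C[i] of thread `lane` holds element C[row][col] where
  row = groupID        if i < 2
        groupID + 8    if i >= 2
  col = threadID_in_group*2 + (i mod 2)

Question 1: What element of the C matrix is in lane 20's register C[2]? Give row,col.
13,0

lane 20: gid=5 (20/4), tid=0 (20%4)
i=2: r=5+8=13, c=0*2+0=0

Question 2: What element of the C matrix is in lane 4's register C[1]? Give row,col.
4: gid=1,tid=0
[1] (1+0,0*2+1) = (1,1)

1,1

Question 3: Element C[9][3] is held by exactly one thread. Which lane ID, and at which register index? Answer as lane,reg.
5,3

r:9=>grp=1,rB=1  c:3=>tig=1,lo=1
L=1*4+1=5  i=1*2+1=3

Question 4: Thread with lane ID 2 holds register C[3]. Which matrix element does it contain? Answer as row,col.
8,5

lane 2: gr=0 (2/4), th=2 (2%4)
i=3: r=0+8=8, c=2*2+1=5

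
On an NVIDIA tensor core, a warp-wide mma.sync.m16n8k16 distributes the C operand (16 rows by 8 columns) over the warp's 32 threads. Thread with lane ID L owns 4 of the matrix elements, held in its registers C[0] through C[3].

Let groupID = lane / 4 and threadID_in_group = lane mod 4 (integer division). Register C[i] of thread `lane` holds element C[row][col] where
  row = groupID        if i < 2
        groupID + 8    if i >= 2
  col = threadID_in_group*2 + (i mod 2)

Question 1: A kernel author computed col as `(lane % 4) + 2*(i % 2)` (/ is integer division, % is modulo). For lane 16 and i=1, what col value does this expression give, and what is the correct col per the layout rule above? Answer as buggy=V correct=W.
buggy=2 correct=1

`(lane % 4) + 2*(i % 2)`[16,1]→2
16: G=4,T=0
[1] (4+0,0*2+1) = (4,1)
col: 2 vs 1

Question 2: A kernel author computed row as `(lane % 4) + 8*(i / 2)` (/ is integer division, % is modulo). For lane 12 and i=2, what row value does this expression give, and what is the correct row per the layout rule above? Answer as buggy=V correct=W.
buggy=8 correct=11

`(lane % 4) + 8*(i / 2)`[12,2]⇒8
lane 12: gr=3 (12/4), th=0 (12%4)
i=2: r=3+8=11, c=0*2+0=0
row: 8 vs 11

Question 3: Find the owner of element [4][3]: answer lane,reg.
r: 4->gid=4,r8=0  c: 3->tid=1,i&1=1
L=4*4+1=17  i=0*2+1=1

17,1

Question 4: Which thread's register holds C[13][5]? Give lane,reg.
r=13->g=5,rb=1  c=5->t=2,b0=1
L=5*4+2=22  i=1*2+1=3

22,3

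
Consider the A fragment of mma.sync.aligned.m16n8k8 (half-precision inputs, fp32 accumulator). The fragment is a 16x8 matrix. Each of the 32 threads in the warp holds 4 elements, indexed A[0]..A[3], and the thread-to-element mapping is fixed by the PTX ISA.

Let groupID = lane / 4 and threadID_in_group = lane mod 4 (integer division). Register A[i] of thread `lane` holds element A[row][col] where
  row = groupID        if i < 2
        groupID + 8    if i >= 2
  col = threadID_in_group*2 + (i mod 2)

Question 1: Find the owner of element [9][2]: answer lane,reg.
5,2

r:9=>grp=1,rB=1  c:2=>tig=1,lo=0
L=1*4+1=5  i=1*2+0=2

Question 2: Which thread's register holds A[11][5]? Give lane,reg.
14,3

r=11->g=3,rb=1  c=5->t=2,b0=1
L=3*4+2=14  i=1*2+1=3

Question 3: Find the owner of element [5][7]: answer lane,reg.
23,1

r=5→G=5,rhi=0  c=7→T=3,p=1
L=5*4+3=23  i=0*2+1=1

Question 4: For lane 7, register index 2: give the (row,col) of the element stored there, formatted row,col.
L=7⇒gr=7>>2=1, th=7&3=3
[2]⇒row 1+8=9  col 3·2+0=6

9,6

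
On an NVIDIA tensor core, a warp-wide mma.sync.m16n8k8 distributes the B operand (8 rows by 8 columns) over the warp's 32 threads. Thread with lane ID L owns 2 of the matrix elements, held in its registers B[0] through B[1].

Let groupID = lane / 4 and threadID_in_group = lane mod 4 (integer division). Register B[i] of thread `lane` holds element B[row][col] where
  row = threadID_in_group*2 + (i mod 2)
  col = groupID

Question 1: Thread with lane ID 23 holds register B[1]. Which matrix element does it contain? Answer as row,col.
7,5

lane 23⇒23/4=5, 23 mod 4=3
i=1  r:2·3+1⇒7  c:5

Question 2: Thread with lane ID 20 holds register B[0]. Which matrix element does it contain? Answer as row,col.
L=20→G=20>>2=5, T=20&3=0
[0]→row 0·2+0=0  col G=5

0,5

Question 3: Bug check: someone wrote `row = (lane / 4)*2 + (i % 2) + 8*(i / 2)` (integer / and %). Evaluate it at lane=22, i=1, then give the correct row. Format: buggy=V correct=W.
buggy=11 correct=5

`(lane / 4)*2 + (i % 2) + 8*(i / 2)`[22,1]->11
L=22->g=22>>2=5, t=22&3=2
[1]->row 2·2+1=5  col g=5
row: 11 vs 5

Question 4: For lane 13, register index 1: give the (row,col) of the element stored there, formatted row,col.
3,3

13: gid=3,tid=1
[1] (1*2+1,3) = (3,3)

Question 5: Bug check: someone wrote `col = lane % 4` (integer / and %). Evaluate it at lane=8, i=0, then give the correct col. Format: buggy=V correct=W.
`lane % 4`[8,0]→0
lane 8→8/4=2, 8 mod 4=0
i=0  r:2·0+0→0  c:2
col: 0 vs 2

buggy=0 correct=2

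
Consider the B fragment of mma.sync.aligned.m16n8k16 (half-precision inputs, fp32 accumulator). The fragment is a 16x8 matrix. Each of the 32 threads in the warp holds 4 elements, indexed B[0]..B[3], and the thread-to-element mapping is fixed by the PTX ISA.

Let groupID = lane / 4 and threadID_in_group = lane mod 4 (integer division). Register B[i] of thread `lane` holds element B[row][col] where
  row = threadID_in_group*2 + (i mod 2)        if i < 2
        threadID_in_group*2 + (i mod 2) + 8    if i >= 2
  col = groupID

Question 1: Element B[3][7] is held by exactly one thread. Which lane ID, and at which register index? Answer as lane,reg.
c=7→G=7  r=3→rhi=0,T=1,p=1
L=7*4+1=29  i=0*2+1=1

29,1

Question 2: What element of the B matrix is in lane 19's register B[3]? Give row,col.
15,4

L=19⇒gr=19>>2=4, th=19&3=3
[3]⇒row 3·2+1+8=15  col gr=4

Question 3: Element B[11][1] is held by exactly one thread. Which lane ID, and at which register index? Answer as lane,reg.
5,3

c:1=>grp=1  r:11=>rB=1,tig=1,lo=1
L=1*4+1=5  i=1*2+1=3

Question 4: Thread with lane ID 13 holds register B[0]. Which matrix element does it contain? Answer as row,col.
13: grp=3,tig=1
[0] (1*2+0+0,3) = (2,3)

2,3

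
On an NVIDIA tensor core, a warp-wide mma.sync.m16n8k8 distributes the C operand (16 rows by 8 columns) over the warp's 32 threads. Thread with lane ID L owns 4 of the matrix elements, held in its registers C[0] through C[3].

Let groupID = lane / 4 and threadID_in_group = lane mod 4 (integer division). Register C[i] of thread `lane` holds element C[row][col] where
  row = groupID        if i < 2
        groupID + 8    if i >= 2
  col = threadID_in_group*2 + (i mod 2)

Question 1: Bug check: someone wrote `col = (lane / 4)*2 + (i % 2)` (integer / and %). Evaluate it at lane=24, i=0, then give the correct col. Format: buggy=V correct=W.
`(lane / 4)*2 + (i % 2)`[24,0]→12
L=24→G=24>>2=6, T=24&3=0
[0]→row 6+0=6  col 0·2+0=0
col: 12 vs 0

buggy=12 correct=0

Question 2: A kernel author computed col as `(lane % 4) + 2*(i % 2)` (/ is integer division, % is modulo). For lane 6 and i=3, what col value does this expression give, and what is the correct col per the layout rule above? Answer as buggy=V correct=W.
`(lane % 4) + 2*(i % 2)`[6,3]⇒4
lane 6: gr=1 (6/4), th=2 (6%4)
i=3: r=1+8=9, c=2*2+1=5
col: 4 vs 5

buggy=4 correct=5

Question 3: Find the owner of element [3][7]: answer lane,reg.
15,1

r=3⇒gr=3,Rb=0  c=7⇒th=3,odd=1
L=3*4+3=15  i=0*2+1=1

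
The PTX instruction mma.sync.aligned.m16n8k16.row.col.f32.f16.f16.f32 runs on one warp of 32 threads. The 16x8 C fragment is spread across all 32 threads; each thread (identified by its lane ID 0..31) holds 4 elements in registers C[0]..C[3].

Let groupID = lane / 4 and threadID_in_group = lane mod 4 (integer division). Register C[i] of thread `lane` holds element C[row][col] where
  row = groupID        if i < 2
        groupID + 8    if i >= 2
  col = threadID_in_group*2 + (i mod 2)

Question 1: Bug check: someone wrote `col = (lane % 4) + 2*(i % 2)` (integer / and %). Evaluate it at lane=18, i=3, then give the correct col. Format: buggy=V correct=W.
buggy=4 correct=5

`(lane % 4) + 2*(i % 2)`[18,3]⇒4
lane 18: gr=4 (18/4), th=2 (18%4)
i=3: r=4+8=12, c=2*2+1=5
col: 4 vs 5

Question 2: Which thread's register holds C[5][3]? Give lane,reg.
21,1

r: 5->gid=5,r8=0  c: 3->tid=1,i&1=1
L=5*4+1=21  i=0*2+1=1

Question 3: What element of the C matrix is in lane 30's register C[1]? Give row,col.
30: gid=7,tid=2
[1] (7+0,2*2+1) = (7,5)

7,5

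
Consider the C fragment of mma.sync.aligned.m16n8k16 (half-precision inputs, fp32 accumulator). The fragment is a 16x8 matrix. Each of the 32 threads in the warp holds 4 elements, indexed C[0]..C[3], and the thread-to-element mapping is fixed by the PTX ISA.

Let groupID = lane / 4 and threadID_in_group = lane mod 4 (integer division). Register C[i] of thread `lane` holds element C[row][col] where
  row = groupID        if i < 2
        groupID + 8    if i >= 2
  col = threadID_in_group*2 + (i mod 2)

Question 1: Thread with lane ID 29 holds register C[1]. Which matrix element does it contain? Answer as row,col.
7,3

lane 29⇒29/4=7, 29 mod 4=1
i=1  r:7+0⇒7  c:2·1+1⇒3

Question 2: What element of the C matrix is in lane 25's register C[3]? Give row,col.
25: g=6,t=1
[3] (6+8,1*2+1) = (14,3)

14,3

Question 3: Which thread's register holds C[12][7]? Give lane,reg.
r=12->g=4,rb=1  c=7->t=3,b0=1
L=4*4+3=19  i=1*2+1=3

19,3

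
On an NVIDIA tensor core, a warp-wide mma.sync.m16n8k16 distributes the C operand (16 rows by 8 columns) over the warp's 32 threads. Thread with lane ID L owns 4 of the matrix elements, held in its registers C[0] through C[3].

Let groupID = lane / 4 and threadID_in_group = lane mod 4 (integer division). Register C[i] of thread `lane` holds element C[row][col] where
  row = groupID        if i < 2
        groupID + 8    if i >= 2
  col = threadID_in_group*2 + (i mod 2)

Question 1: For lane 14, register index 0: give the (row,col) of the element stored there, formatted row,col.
3,4

14: grp=3,tig=2
[0] (3+0,2*2+0) = (3,4)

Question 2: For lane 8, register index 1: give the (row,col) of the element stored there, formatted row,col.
L=8->gid=8>>2=2, tid=8&3=0
[1]->row 2+0=2  col 0·2+1=1

2,1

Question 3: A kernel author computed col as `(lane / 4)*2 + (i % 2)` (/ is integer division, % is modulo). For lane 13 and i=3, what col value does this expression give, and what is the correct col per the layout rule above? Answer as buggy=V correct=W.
`(lane / 4)*2 + (i % 2)`[13,3]=>7
lane 13=>13/4=3, 13 mod 4=1
i=3  r:3+8=>11  c:2·1+1=>3
col: 7 vs 3

buggy=7 correct=3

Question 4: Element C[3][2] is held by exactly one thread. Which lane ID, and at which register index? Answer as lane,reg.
13,0

r=3→G=3,rhi=0  c=2→T=1,p=0
L=3*4+1=13  i=0*2+0=0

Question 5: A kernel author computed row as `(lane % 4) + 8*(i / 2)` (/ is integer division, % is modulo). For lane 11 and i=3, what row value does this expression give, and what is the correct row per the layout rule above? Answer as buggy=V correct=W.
buggy=11 correct=10

`(lane % 4) + 8*(i / 2)`[11,3]->11
lane 11: g=2 (11/4), t=3 (11%4)
i=3: r=2+8=10, c=3*2+1=7
row: 11 vs 10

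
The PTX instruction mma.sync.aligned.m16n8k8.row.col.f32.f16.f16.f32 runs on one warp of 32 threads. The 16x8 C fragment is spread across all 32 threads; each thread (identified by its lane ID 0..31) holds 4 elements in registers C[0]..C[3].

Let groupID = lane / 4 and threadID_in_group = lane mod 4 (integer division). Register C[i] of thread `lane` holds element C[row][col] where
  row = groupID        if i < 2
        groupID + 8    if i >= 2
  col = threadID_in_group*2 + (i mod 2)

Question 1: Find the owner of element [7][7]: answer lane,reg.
31,1

r=7⇒gr=7,Rb=0  c=7⇒th=3,odd=1
L=7*4+3=31  i=0*2+1=1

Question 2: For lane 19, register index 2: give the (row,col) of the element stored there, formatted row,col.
L=19⇒gr=19>>2=4, th=19&3=3
[2]⇒row 4+8=12  col 3·2+0=6

12,6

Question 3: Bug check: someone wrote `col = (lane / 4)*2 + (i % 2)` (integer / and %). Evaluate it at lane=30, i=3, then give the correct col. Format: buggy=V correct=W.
buggy=15 correct=5

`(lane / 4)*2 + (i % 2)`[30,3]->15
30: g=7,t=2
[3] (7+8,2*2+1) = (15,5)
col: 15 vs 5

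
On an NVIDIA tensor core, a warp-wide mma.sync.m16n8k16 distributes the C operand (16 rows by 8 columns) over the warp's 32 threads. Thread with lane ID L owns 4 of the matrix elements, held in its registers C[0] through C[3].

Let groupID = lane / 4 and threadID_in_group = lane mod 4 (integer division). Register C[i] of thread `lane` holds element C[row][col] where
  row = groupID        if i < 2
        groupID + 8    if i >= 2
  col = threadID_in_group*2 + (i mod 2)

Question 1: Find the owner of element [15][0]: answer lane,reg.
28,2

r=15⇒gr=7,Rb=1  c=0⇒th=0,odd=0
L=7*4+0=28  i=1*2+0=2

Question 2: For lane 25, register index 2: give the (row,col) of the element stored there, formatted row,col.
14,2

25: gr=6,th=1
[2] (6+8,1*2+0) = (14,2)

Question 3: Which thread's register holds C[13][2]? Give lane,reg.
21,2

r:13=>grp=5,rB=1  c:2=>tig=1,lo=0
L=5*4+1=21  i=1*2+0=2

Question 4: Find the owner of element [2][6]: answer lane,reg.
11,0

r=2->g=2,rb=0  c=6->t=3,b0=0
L=2*4+3=11  i=0*2+0=0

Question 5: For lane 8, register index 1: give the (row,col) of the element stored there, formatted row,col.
2,1

8: G=2,T=0
[1] (2+0,0*2+1) = (2,1)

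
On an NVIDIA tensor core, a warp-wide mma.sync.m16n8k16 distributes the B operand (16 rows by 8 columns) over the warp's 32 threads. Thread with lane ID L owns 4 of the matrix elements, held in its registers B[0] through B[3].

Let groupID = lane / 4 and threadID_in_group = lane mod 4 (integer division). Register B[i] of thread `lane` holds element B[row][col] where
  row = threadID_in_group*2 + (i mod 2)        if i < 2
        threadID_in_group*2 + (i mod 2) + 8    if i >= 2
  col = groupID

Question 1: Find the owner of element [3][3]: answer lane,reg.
13,1

c:3=>grp=3  r:3=>rB=0,tig=1,lo=1
L=3*4+1=13  i=0*2+1=1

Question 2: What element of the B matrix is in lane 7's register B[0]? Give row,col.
lane 7: gr=1 (7/4), th=3 (7%4)
i=0: r=3*2+0+0=6, c=gr=1

6,1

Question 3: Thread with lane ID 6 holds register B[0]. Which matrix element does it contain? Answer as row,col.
lane 6: grp=1 (6/4), tig=2 (6%4)
i=0: r=2*2+0+0=4, c=grp=1

4,1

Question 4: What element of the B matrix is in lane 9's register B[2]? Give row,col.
10,2

L=9->gid=9>>2=2, tid=9&3=1
[2]->row 1·2+0+8=10  col gid=2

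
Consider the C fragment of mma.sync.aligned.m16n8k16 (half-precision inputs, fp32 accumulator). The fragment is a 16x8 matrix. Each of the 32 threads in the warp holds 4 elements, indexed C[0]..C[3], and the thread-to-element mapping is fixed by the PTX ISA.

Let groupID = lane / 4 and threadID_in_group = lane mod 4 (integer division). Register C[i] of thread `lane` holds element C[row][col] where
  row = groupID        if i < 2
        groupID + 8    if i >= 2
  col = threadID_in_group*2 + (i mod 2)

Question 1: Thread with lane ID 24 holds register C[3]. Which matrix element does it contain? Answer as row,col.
lane 24: gr=6 (24/4), th=0 (24%4)
i=3: r=6+8=14, c=0*2+1=1

14,1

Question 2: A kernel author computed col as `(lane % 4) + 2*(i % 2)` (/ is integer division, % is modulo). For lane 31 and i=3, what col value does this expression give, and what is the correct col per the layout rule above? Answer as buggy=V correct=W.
buggy=5 correct=7

`(lane % 4) + 2*(i % 2)`[31,3]⇒5
L=31⇒gr=31>>2=7, th=31&3=3
[3]⇒row 7+8=15  col 3·2+1=7
col: 5 vs 7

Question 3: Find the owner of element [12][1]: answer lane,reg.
r:12=>grp=4,rB=1  c:1=>tig=0,lo=1
L=4*4+0=16  i=1*2+1=3

16,3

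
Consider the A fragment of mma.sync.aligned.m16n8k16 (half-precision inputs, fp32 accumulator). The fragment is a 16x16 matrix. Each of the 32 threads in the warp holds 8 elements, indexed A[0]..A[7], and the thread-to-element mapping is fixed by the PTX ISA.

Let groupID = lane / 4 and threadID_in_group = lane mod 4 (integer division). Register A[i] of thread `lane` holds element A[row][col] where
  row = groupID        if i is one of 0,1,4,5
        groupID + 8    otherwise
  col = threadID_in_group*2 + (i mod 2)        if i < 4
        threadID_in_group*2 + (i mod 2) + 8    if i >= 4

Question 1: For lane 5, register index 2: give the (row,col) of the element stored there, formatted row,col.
9,2

lane 5: gr=1 (5/4), th=1 (5%4)
i=2: r=1+8=9, c=1*2+0+0=2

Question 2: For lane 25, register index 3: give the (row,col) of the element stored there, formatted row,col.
14,3

lane 25⇒25/4=6, 25 mod 4=1
i=3  r:6+8⇒14  c:2·1+1+0⇒3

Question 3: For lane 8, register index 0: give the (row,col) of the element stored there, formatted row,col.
lane 8: g=2 (8/4), t=0 (8%4)
i=0: r=2+0=2, c=0*2+0+0=0

2,0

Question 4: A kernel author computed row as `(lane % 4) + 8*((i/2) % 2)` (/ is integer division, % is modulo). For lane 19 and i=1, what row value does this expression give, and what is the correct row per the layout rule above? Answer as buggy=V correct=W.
buggy=3 correct=4

`(lane % 4) + 8*((i/2) % 2)`[19,1]⇒3
lane 19⇒19/4=4, 19 mod 4=3
i=1  r:4+0⇒4  c:2·3+1+0⇒7
row: 3 vs 4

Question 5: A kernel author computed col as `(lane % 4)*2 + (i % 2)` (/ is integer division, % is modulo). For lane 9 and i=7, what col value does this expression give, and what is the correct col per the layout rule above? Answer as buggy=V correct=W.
`(lane % 4)*2 + (i % 2)`[9,7]->3
L=9->gid=9>>2=2, tid=9&3=1
[7]->row 2+8=10  col 1·2+1+8=11
col: 3 vs 11

buggy=3 correct=11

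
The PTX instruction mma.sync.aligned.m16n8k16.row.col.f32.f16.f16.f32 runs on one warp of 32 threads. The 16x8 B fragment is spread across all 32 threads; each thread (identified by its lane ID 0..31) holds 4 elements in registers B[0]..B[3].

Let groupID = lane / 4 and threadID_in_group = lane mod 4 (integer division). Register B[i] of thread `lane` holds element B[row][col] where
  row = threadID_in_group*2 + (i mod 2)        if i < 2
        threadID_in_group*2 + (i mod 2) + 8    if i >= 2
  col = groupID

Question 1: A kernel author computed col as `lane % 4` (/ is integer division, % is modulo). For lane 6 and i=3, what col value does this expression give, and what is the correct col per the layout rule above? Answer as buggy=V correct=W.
`lane % 4`[6,3]->2
6: gid=1,tid=2
[3] (2*2+1+8,1) = (13,1)
col: 2 vs 1

buggy=2 correct=1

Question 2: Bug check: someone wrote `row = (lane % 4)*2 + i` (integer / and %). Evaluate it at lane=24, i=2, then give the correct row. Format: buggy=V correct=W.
buggy=2 correct=8

`(lane % 4)*2 + i`[24,2]→2
L=24→G=24>>2=6, T=24&3=0
[2]→row 0·2+0+8=8  col G=6
row: 2 vs 8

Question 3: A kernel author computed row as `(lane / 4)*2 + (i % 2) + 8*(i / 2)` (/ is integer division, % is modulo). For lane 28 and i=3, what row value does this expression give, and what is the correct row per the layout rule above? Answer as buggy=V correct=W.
buggy=23 correct=9

`(lane / 4)*2 + (i % 2) + 8*(i / 2)`[28,3]→23
L=28→G=28>>2=7, T=28&3=0
[3]→row 0·2+1+8=9  col G=7
row: 23 vs 9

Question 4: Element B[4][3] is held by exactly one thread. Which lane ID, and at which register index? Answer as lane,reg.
c=3->g=3  r=4->rb=0,t=2,b0=0
L=3*4+2=14  i=0*2+0=0

14,0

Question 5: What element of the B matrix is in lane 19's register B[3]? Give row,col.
15,4

lane 19: G=4 (19/4), T=3 (19%4)
i=3: r=3*2+1+8=15, c=G=4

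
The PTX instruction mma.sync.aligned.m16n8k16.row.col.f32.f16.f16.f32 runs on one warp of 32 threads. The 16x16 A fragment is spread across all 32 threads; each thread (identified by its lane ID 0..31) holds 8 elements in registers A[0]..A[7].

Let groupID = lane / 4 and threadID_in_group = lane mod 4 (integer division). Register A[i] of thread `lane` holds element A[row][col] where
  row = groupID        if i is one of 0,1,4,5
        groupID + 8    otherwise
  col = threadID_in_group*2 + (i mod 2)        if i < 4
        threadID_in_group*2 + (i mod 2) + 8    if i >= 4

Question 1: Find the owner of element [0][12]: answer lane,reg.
2,4

r:0=>grp=0,rB=0  c:12=>cB=1,tig=2,lo=0
L=0*4+2=2  i=1*4+0*2+0=4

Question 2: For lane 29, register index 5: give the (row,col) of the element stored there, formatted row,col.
7,11

L=29⇒gr=29>>2=7, th=29&3=1
[5]⇒row 7+0=7  col 1·2+1+8=11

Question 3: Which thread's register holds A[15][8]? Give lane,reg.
r:15=>grp=7,rB=1  c:8=>cB=1,tig=0,lo=0
L=7*4+0=28  i=1*4+1*2+0=6

28,6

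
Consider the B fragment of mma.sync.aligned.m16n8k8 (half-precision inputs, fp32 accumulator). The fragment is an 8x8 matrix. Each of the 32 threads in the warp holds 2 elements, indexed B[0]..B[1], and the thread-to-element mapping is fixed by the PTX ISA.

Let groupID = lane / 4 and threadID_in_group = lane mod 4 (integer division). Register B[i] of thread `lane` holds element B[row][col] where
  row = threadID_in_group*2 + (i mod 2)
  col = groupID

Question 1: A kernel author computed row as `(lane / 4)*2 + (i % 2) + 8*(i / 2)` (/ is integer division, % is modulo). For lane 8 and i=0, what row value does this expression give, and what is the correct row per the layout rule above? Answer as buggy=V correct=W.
`(lane / 4)*2 + (i % 2) + 8*(i / 2)`[8,0]⇒4
lane 8⇒8/4=2, 8 mod 4=0
i=0  r:2·0+0⇒0  c:2
row: 4 vs 0

buggy=4 correct=0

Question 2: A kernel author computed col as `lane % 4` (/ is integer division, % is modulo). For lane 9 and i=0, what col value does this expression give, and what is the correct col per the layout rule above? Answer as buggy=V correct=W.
`lane % 4`[9,0]⇒1
9: gr=2,th=1
[0] (1*2+0,2) = (2,2)
col: 1 vs 2

buggy=1 correct=2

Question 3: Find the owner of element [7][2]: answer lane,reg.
11,1

c=2⇒gr=2  r=7⇒th=3,odd=1
L=2*4+3=11  i=1=1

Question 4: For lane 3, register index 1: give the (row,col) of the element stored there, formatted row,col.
lane 3⇒3/4=0, 3 mod 4=3
i=1  r:2·3+1⇒7  c:0

7,0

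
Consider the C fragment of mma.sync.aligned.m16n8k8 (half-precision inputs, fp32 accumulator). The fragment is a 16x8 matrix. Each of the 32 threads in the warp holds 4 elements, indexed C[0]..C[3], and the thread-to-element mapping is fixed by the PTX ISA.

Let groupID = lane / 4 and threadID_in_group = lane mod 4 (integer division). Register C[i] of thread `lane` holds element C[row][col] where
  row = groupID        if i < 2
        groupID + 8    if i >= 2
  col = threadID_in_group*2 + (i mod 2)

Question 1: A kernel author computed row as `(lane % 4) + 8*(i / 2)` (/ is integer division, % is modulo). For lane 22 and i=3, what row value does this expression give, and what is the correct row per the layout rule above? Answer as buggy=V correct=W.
`(lane % 4) + 8*(i / 2)`[22,3]→10
lane 22→22/4=5, 22 mod 4=2
i=3  r:5+8→13  c:2·2+1→5
row: 10 vs 13

buggy=10 correct=13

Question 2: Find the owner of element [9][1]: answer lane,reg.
r: 9->gid=1,r8=1  c: 1->tid=0,i&1=1
L=1*4+0=4  i=1*2+1=3

4,3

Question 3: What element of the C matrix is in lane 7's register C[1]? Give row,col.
1,7

lane 7->7/4=1, 7 mod 4=3
i=1  r:1+0->1  c:2·3+1->7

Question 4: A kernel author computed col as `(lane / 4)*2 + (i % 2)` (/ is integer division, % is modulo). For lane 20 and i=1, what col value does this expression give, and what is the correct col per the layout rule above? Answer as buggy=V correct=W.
buggy=11 correct=1

`(lane / 4)*2 + (i % 2)`[20,1]⇒11
lane 20⇒20/4=5, 20 mod 4=0
i=1  r:5+0⇒5  c:2·0+1⇒1
col: 11 vs 1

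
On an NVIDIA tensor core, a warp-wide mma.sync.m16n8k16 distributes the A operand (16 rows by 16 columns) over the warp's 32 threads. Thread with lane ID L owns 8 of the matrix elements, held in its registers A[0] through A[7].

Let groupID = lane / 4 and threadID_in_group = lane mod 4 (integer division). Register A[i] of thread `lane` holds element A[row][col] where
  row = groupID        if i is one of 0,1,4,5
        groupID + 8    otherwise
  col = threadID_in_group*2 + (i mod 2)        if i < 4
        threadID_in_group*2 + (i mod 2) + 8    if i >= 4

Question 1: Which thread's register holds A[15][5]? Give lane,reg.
r=15⇒gr=7,Rb=1  c=5⇒Cb=0,th=2,odd=1
L=7*4+2=30  i=0*4+1*2+1=3

30,3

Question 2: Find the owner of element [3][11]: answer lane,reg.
13,5

r=3⇒gr=3,Rb=0  c=11⇒Cb=1,th=1,odd=1
L=3*4+1=13  i=1*4+0*2+1=5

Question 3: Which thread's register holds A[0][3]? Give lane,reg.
1,1

r=0⇒gr=0,Rb=0  c=3⇒Cb=0,th=1,odd=1
L=0*4+1=1  i=0*4+0*2+1=1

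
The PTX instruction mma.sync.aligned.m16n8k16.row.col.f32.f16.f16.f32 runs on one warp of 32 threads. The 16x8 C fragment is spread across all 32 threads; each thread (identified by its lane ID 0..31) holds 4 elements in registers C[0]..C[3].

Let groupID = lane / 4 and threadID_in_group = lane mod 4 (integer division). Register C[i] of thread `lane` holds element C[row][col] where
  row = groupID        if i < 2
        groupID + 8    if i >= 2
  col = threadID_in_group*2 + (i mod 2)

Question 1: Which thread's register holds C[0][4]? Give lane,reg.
r=0⇒gr=0,Rb=0  c=4⇒th=2,odd=0
L=0*4+2=2  i=0*2+0=0

2,0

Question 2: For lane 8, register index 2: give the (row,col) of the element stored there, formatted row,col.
10,0

lane 8: gid=2 (8/4), tid=0 (8%4)
i=2: r=2+8=10, c=0*2+0=0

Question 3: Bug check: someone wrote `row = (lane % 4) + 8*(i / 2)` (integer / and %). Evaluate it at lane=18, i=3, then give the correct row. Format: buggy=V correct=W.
buggy=10 correct=12

`(lane % 4) + 8*(i / 2)`[18,3]⇒10
18: gr=4,th=2
[3] (4+8,2*2+1) = (12,5)
row: 10 vs 12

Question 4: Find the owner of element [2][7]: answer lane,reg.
r=2⇒gr=2,Rb=0  c=7⇒th=3,odd=1
L=2*4+3=11  i=0*2+1=1

11,1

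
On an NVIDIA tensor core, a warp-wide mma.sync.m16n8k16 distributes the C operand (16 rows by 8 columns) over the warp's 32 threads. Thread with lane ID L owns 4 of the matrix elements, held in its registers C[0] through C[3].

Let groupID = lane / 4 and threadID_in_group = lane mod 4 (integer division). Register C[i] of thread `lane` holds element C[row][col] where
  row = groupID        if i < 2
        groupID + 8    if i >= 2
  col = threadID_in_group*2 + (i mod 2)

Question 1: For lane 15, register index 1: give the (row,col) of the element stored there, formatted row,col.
3,7

lane 15: gr=3 (15/4), th=3 (15%4)
i=1: r=3+0=3, c=3*2+1=7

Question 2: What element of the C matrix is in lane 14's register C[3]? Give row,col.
11,5

14: g=3,t=2
[3] (3+8,2*2+1) = (11,5)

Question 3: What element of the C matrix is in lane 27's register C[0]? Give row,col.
6,6

L=27→G=27>>2=6, T=27&3=3
[0]→row 6+0=6  col 3·2+0=6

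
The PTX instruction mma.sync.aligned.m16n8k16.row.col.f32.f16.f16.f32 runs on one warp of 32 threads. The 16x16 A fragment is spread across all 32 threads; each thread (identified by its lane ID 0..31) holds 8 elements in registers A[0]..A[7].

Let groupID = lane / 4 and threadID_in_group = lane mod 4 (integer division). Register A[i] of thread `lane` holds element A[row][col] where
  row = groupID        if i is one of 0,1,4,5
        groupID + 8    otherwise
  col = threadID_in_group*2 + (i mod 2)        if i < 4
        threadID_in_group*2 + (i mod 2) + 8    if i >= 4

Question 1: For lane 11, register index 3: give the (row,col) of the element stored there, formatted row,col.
11: gr=2,th=3
[3] (2+8,3*2+1+0) = (10,7)

10,7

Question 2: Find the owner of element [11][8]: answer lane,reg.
r=11->g=3,rb=1  c=8->cb=1,t=0,b0=0
L=3*4+0=12  i=1*4+1*2+0=6

12,6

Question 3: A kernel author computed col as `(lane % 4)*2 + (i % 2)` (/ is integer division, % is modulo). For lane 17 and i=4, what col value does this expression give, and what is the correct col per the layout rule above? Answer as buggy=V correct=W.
`(lane % 4)*2 + (i % 2)`[17,4]⇒2
17: gr=4,th=1
[4] (4+0,1*2+0+8) = (4,10)
col: 2 vs 10

buggy=2 correct=10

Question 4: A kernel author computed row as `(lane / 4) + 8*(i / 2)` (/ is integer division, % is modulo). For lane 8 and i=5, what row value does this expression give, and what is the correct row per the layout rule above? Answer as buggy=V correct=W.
buggy=18 correct=2

`(lane / 4) + 8*(i / 2)`[8,5]->18
lane 8: g=2 (8/4), t=0 (8%4)
i=5: r=2+0=2, c=0*2+1+8=9
row: 18 vs 2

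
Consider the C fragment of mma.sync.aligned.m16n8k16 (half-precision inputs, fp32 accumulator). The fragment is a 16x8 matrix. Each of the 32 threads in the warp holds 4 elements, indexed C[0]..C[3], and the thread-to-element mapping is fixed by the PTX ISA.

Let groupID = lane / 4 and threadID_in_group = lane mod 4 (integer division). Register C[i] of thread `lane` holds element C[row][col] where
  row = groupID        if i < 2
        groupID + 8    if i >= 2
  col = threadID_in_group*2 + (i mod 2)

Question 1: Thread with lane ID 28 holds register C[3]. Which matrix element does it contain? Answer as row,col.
lane 28: gid=7 (28/4), tid=0 (28%4)
i=3: r=7+8=15, c=0*2+1=1

15,1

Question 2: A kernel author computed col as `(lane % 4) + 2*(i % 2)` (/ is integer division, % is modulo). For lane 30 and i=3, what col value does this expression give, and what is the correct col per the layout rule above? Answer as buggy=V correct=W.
`(lane % 4) + 2*(i % 2)`[30,3]→4
lane 30: G=7 (30/4), T=2 (30%4)
i=3: r=7+8=15, c=2*2+1=5
col: 4 vs 5

buggy=4 correct=5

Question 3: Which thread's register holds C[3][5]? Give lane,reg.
r:3=>grp=3,rB=0  c:5=>tig=2,lo=1
L=3*4+2=14  i=0*2+1=1

14,1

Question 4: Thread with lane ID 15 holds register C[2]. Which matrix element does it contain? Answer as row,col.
lane 15->15/4=3, 15 mod 4=3
i=2  r:3+8->11  c:2·3+0->6

11,6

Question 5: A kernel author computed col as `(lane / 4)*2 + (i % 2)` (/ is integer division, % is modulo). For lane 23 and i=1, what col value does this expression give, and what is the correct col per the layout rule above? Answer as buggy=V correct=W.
`(lane / 4)*2 + (i % 2)`[23,1]->11
L=23->g=23>>2=5, t=23&3=3
[1]->row 5+0=5  col 3·2+1=7
col: 11 vs 7

buggy=11 correct=7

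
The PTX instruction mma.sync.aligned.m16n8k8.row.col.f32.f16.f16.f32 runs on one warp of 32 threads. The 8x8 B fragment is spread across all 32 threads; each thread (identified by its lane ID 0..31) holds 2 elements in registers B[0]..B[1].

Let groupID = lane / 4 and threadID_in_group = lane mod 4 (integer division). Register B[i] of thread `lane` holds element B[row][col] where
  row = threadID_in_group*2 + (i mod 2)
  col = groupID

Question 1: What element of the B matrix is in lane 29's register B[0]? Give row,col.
2,7

lane 29→29/4=7, 29 mod 4=1
i=0  r:2·1+0→2  c:7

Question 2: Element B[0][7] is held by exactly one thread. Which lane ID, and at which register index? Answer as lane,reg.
c=7->g=7  r=0->t=0,b0=0
L=7*4+0=28  i=0=0

28,0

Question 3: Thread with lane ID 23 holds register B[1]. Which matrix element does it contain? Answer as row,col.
7,5

lane 23->23/4=5, 23 mod 4=3
i=1  r:2·3+1->7  c:5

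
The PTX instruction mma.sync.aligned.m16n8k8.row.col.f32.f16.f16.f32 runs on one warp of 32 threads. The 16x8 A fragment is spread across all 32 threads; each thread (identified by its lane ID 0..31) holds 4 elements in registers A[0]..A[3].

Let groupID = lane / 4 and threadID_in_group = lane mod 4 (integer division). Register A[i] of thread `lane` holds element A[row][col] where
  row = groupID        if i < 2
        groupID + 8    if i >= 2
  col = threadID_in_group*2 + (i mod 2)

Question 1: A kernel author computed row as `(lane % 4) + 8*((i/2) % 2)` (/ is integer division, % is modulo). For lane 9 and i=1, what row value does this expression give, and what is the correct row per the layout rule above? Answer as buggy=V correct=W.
buggy=1 correct=2

`(lane % 4) + 8*((i/2) % 2)`[9,1]->1
lane 9->9/4=2, 9 mod 4=1
i=1  r:2+0->2  c:2·1+1->3
row: 1 vs 2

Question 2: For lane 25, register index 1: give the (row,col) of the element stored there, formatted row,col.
6,3

L=25->gid=25>>2=6, tid=25&3=1
[1]->row 6+0=6  col 1·2+1=3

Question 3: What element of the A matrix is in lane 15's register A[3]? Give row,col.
15: grp=3,tig=3
[3] (3+8,3*2+1) = (11,7)

11,7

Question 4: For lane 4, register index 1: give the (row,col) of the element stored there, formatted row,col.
4: g=1,t=0
[1] (1+0,0*2+1) = (1,1)

1,1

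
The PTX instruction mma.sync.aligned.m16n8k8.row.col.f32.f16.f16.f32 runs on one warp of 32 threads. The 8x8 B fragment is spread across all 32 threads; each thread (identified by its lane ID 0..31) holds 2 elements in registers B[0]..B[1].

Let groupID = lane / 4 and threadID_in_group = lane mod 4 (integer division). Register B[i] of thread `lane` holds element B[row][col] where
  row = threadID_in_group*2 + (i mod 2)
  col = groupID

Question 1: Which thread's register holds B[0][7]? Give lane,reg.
28,0

c=7->g=7  r=0->t=0,b0=0
L=7*4+0=28  i=0=0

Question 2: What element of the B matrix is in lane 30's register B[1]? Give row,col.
5,7

30: gid=7,tid=2
[1] (2*2+1,7) = (5,7)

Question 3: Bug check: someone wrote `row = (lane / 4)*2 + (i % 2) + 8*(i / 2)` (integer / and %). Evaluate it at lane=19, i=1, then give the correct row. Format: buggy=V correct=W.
`(lane / 4)*2 + (i % 2) + 8*(i / 2)`[19,1]->9
L=19->gid=19>>2=4, tid=19&3=3
[1]->row 3·2+1=7  col gid=4
row: 9 vs 7

buggy=9 correct=7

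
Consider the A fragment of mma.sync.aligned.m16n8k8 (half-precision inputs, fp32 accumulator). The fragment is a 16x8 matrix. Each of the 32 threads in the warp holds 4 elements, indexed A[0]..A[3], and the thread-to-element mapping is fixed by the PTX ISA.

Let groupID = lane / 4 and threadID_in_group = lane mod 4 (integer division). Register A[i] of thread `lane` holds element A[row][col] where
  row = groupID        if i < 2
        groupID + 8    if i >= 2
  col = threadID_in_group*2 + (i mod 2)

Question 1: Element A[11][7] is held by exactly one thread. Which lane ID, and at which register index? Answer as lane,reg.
r:11=>grp=3,rB=1  c:7=>tig=3,lo=1
L=3*4+3=15  i=1*2+1=3

15,3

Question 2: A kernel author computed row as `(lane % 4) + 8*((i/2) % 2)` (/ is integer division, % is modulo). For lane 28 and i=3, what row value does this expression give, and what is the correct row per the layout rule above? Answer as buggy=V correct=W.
buggy=8 correct=15

`(lane % 4) + 8*((i/2) % 2)`[28,3]⇒8
lane 28: gr=7 (28/4), th=0 (28%4)
i=3: r=7+8=15, c=0*2+1=1
row: 8 vs 15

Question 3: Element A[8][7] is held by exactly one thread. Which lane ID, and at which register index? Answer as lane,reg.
3,3

r=8->g=0,rb=1  c=7->t=3,b0=1
L=0*4+3=3  i=1*2+1=3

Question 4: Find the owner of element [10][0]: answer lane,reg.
8,2

r: 10->gid=2,r8=1  c: 0->tid=0,i&1=0
L=2*4+0=8  i=1*2+0=2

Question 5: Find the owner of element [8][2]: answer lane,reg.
r=8->g=0,rb=1  c=2->t=1,b0=0
L=0*4+1=1  i=1*2+0=2

1,2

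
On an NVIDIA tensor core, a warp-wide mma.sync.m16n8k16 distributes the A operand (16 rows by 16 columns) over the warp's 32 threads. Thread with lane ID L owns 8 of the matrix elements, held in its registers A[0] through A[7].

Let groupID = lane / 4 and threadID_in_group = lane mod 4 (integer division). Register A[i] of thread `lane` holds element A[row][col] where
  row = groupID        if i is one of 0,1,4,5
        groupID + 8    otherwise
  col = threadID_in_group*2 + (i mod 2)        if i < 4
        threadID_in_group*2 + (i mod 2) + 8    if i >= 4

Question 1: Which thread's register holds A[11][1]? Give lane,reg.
12,3

r: 11->gid=3,r8=1  c: 1->c8=0,tid=0,i&1=1
L=3*4+0=12  i=0*4+1*2+1=3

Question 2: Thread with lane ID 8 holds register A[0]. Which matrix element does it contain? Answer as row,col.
2,0

8: grp=2,tig=0
[0] (2+0,0*2+0+0) = (2,0)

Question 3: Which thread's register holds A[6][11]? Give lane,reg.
r:6=>grp=6,rB=0  c:11=>cB=1,tig=1,lo=1
L=6*4+1=25  i=1*4+0*2+1=5

25,5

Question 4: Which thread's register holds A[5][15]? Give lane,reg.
r=5→G=5,rhi=0  c=15→chi=1,T=3,p=1
L=5*4+3=23  i=1*4+0*2+1=5

23,5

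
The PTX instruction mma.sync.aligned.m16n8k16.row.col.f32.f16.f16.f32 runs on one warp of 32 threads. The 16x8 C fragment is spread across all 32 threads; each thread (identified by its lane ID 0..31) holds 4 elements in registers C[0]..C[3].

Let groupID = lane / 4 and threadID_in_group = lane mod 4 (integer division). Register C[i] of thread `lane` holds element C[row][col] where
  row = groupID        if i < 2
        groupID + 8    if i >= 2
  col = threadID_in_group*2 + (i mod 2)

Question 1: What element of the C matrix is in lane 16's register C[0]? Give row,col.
4,0

L=16→G=16>>2=4, T=16&3=0
[0]→row 4+0=4  col 0·2+0=0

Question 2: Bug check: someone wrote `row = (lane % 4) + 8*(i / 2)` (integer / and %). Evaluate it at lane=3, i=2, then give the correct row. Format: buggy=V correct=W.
buggy=11 correct=8

`(lane % 4) + 8*(i / 2)`[3,2]->11
lane 3->3/4=0, 3 mod 4=3
i=2  r:0+8->8  c:2·3+0->6
row: 11 vs 8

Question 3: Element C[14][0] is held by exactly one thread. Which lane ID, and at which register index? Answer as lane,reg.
24,2

r=14->g=6,rb=1  c=0->t=0,b0=0
L=6*4+0=24  i=1*2+0=2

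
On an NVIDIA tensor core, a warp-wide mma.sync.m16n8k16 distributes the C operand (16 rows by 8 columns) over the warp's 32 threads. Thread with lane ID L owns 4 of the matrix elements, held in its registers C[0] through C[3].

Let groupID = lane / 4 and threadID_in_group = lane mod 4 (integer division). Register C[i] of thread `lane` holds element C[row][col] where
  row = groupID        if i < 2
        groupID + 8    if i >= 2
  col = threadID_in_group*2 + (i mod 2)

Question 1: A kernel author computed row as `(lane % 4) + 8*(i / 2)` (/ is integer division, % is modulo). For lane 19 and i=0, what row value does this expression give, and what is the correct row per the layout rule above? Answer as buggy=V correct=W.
buggy=3 correct=4

`(lane % 4) + 8*(i / 2)`[19,0]->3
L=19->gid=19>>2=4, tid=19&3=3
[0]->row 4+0=4  col 3·2+0=6
row: 3 vs 4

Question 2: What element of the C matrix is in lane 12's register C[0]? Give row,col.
3,0

lane 12: G=3 (12/4), T=0 (12%4)
i=0: r=3+0=3, c=0*2+0=0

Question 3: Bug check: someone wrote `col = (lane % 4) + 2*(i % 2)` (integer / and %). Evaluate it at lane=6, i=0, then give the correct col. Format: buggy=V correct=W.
`(lane % 4) + 2*(i % 2)`[6,0]->2
L=6->g=6>>2=1, t=6&3=2
[0]->row 1+0=1  col 2·2+0=4
col: 2 vs 4

buggy=2 correct=4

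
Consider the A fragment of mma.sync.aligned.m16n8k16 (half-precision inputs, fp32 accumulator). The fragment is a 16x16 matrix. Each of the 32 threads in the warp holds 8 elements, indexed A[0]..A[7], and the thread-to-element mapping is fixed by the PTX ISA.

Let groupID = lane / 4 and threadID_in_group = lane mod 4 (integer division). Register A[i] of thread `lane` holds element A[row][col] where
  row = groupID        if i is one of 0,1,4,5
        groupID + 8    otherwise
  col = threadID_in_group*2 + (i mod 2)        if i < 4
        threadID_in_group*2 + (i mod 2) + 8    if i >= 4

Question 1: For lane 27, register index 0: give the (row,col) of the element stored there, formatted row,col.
6,6

L=27->g=27>>2=6, t=27&3=3
[0]->row 6+0=6  col 3·2+0+0=6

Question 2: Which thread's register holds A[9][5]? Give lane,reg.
r: 9->gid=1,r8=1  c: 5->c8=0,tid=2,i&1=1
L=1*4+2=6  i=0*4+1*2+1=3

6,3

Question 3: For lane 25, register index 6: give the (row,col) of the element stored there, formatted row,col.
14,10

L=25→G=25>>2=6, T=25&3=1
[6]→row 6+8=14  col 1·2+0+8=10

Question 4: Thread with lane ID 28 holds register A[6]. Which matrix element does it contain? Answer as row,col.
28: G=7,T=0
[6] (7+8,0*2+0+8) = (15,8)

15,8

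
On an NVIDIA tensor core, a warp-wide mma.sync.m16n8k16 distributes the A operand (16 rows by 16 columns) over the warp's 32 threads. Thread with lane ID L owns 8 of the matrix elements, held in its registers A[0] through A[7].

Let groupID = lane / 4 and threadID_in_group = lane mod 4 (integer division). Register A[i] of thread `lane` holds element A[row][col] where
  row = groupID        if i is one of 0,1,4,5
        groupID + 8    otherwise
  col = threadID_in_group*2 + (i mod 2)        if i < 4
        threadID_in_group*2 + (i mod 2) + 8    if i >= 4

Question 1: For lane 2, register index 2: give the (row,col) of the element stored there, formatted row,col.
lane 2->2/4=0, 2 mod 4=2
i=2  r:0+8->8  c:2·2+0+0->4

8,4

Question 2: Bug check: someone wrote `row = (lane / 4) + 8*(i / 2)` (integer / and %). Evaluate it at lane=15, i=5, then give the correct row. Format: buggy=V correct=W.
`(lane / 4) + 8*(i / 2)`[15,5]=>19
lane 15: grp=3 (15/4), tig=3 (15%4)
i=5: r=3+0=3, c=3*2+1+8=15
row: 19 vs 3

buggy=19 correct=3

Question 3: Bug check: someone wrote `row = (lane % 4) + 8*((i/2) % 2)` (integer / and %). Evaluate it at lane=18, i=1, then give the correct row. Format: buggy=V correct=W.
`(lane % 4) + 8*((i/2) % 2)`[18,1]→2
L=18→G=18>>2=4, T=18&3=2
[1]→row 4+0=4  col 2·2+1+0=5
row: 2 vs 4

buggy=2 correct=4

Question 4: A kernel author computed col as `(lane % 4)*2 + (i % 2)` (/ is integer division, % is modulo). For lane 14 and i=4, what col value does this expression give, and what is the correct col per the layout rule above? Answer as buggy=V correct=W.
buggy=4 correct=12

`(lane % 4)*2 + (i % 2)`[14,4]⇒4
L=14⇒gr=14>>2=3, th=14&3=2
[4]⇒row 3+0=3  col 2·2+0+8=12
col: 4 vs 12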